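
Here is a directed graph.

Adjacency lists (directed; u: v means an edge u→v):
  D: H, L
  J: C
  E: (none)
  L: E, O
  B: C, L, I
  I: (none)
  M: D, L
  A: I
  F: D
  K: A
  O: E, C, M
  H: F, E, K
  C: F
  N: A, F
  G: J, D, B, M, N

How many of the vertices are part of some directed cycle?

7

A vertex is on a directed cycle iff it belongs to a strongly connected component of size ≥ 2 (or has a self-loop).
The vertices on cycles are {C, D, F, H, L, M, O} — 7 in total.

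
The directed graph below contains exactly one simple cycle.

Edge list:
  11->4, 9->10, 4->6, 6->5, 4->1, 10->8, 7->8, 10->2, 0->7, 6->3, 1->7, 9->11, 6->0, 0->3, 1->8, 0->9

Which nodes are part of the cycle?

0, 4, 6, 9, 11

DFS with gray/black marking from 9:
9 gray
  10 gray
    8 gray
    8 black
    2 gray
    2 black
  10 black
  11 gray
    4 gray
      1 gray
        1→8: 8 black — skip
        7 gray
          7→8: 8 black — skip
        7 black
      1 black
      6 gray
        3 gray
        3 black
        5 gray
        5 black
        0 gray
          0→9: 9 is gray → back edge
Back edge closes the cycle 9 → 11 → 4 → 6 → 0 → 9; its vertices are {0, 4, 6, 9, 11}.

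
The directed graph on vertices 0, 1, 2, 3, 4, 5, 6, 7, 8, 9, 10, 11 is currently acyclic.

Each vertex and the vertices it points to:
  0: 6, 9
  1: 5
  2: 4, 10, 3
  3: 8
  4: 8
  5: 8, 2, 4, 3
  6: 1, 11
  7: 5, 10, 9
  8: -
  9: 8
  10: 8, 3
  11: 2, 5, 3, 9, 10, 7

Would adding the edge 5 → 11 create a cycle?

Yes

Adding 5→11 creates a cycle iff 11 can already reach 5.
Path from 11: 11 → 5.
So 11 → … → 5 → 11 is a cycle.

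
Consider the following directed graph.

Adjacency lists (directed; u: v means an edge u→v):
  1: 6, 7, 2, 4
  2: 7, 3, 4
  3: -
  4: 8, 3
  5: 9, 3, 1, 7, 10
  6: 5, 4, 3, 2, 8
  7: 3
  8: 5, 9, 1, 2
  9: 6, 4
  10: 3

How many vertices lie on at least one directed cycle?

A vertex is on a directed cycle iff it belongs to a strongly connected component of size ≥ 2 (or has a self-loop).
The vertices on cycles are {1, 2, 4, 5, 6, 8, 9} — 7 in total.

7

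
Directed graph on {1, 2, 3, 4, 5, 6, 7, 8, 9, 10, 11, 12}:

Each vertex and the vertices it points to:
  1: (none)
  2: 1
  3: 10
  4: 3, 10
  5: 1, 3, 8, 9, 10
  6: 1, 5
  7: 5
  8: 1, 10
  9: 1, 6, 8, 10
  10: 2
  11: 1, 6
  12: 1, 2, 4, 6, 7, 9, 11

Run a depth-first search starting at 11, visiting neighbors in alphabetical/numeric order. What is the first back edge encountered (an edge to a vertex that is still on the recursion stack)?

9→6

DFS from 11 (visiting neighbors in alphabetical/numeric order); mark gray on enter, black on exit:
11 gray
  1 gray
  1 black
  6 gray
    6→1: 1 black — skip
    5 gray
      5→1: 1 black — skip
      3 gray
        10 gray
          2 gray
            2→1: 1 black — skip
          2 black
        10 black
      3 black
      8 gray
        8→1: 1 black — skip
        8→10: 10 black — skip
      8 black
      9 gray
        9→1: 1 black — skip
        9→6: 6 is gray → back edge
First back edge: 9 → 6.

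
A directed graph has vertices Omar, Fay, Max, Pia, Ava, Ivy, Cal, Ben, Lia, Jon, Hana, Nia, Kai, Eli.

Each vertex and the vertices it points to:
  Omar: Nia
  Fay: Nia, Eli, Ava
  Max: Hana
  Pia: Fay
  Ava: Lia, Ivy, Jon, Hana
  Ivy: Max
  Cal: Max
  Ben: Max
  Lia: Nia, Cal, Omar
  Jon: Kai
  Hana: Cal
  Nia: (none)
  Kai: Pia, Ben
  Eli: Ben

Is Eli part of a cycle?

Eli lies on a cycle iff there is a path from Eli back to itself.
Exploring from Eli, it never reaches itself; equivalently, its strongly connected component is a singleton.

No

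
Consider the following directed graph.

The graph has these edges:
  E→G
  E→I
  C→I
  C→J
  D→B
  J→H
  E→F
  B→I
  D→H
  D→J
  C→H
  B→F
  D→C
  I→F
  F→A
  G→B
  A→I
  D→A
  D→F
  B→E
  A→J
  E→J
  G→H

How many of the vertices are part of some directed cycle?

6

A vertex is on a directed cycle iff it belongs to a strongly connected component of size ≥ 2 (or has a self-loop).
The vertices on cycles are {A, B, E, F, G, I} — 6 in total.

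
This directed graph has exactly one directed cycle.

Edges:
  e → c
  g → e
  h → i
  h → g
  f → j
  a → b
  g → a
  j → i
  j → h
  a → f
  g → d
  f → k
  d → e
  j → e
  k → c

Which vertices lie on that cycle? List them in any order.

a, f, g, h, j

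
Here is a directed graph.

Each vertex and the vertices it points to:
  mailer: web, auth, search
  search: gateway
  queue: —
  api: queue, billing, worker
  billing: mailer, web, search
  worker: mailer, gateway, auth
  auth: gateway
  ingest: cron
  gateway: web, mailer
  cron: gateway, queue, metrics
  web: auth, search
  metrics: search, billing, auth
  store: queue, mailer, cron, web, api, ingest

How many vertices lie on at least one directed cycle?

5

A vertex is on a directed cycle iff it belongs to a strongly connected component of size ≥ 2 (or has a self-loop).
The vertices on cycles are {web, auth, mailer, search, gateway} — 5 in total.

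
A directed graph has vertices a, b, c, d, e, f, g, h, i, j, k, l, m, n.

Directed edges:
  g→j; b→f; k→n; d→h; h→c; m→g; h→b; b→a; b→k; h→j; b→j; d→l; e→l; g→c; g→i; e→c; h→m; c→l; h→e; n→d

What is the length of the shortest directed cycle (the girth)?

For each vertex v, BFS finds the shortest path from v back to v.
The shortest such closed walk is h → b → k → n → d → h, length 5.

5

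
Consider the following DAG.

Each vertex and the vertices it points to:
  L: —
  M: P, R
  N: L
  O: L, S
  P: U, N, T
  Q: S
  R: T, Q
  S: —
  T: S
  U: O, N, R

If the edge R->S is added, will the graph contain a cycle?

Adding R→S creates a cycle iff S can already reach R.
Explore from S: no path reaches R. The graph stays acyclic.

No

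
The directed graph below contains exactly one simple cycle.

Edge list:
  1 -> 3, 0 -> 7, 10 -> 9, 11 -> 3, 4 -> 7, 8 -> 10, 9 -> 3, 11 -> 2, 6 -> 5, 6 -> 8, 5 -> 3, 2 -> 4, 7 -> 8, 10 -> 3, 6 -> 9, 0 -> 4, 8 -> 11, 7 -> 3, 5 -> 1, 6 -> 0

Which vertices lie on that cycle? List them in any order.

DFS with gray/black marking from 8:
8 gray
  11 gray
    2 gray
      4 gray
        7 gray
          3 gray
          3 black
          7→8: 8 is gray → back edge
Back edge closes the cycle 8 → 11 → 2 → 4 → 7 → 8; its vertices are {2, 4, 7, 8, 11}.

2, 4, 7, 8, 11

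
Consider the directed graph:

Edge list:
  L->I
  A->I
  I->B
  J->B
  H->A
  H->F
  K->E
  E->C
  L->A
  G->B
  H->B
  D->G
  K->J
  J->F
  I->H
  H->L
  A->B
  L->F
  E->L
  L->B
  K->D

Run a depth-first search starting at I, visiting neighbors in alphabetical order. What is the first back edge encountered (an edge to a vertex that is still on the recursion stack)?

DFS from I (visiting neighbors in alphabetical order); mark gray on enter, black on exit:
I gray
  B gray
  B black
  H gray
    A gray
      A→B: B black — skip
      A→I: I is gray → back edge
First back edge: A → I.

A->I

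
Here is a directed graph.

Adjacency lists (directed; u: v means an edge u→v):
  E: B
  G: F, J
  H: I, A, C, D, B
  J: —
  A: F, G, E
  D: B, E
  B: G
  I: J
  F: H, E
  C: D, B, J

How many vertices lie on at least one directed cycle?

A vertex is on a directed cycle iff it belongs to a strongly connected component of size ≥ 2 (or has a self-loop).
The vertices on cycles are {A, B, C, D, E, F, G, H} — 8 in total.

8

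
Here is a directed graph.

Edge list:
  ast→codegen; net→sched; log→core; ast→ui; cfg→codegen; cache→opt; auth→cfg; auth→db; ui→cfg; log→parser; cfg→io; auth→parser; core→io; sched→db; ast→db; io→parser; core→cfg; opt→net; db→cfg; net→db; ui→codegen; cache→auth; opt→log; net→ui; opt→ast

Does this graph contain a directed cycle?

DFS with white/gray/black marking, starting from cfg:
cfg gray
  io gray
    parser gray
    parser black
  io black
  codegen gray
  codegen black
cfg black
net gray
  sched gray
    db gray
      db→cfg: cfg black — skip
    db black
  sched black
  net→db: db black — skip
  ui gray
    ui→codegen: codegen black — skip
    ui→cfg: cfg black — skip
  ui black
net black
auth gray
  auth→db: db black — skip
  auth→cfg: cfg black — skip
  auth→parser: parser black — skip
auth black
log gray
  log→parser: parser black — skip
  core gray
    core→io: io black — skip
    core→cfg: cfg black — skip
  core black
log black
cache gray
  cache→auth: auth black — skip
  opt gray
    ast gray
      ast→codegen: codegen black — skip
      ast→ui: ui black — skip
      ast→db: db black — skip
    ast black
    opt→net: net black — skip
    opt→log: log black — skip
  opt black
cache black
Every edge goes to a white or black vertex — no back edge, so the graph is acyclic.

No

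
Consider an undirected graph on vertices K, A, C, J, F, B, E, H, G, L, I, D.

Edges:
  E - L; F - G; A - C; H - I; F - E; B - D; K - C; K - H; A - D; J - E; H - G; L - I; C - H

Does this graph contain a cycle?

DFS, tracking each vertex's parent; an edge to a visited non-parent vertex closes a cycle.
Start from H:
visit H (parent –)
  visit I (parent H)
    visit L (parent I)
      L–I: parent, skip
      visit E (parent L)
        visit F (parent E)
          F–E: parent, skip
          visit G (parent F)
            G–F: parent, skip
            G–H: H visited and ≠ parent → cycle
Cycle: H – I – L – E – F – G – H.

Yes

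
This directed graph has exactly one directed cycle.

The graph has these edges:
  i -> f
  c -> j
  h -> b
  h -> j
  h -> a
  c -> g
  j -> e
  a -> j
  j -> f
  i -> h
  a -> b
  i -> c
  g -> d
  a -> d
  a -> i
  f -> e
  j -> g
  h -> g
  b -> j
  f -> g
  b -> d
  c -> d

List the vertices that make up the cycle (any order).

a, h, i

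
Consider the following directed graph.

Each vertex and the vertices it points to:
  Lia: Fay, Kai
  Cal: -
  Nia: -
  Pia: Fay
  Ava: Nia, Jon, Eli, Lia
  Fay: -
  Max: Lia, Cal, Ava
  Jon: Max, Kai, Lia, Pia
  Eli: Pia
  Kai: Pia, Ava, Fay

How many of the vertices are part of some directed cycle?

5

A vertex is on a directed cycle iff it belongs to a strongly connected component of size ≥ 2 (or has a self-loop).
The vertices on cycles are {Ava, Jon, Kai, Lia, Max} — 5 in total.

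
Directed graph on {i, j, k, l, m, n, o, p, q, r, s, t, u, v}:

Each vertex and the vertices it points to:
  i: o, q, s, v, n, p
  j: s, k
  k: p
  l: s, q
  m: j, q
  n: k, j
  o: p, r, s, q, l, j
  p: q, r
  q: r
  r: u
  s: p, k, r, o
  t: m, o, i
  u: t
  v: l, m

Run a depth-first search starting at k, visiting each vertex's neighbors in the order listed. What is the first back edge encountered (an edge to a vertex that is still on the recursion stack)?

DFS from k (visiting each vertex's neighbors in the order listed); mark gray on enter, black on exit:
k gray
  p gray
    q gray
      r gray
        u gray
          t gray
            m gray
              j gray
                s gray
                  s→p: p is gray → back edge
First back edge: s → p.

s->p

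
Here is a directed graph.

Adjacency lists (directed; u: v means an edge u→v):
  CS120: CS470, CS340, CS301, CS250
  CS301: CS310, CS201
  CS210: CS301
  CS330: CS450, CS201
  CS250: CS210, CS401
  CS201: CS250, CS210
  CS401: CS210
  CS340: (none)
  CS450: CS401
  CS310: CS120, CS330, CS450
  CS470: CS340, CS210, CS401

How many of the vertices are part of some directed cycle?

10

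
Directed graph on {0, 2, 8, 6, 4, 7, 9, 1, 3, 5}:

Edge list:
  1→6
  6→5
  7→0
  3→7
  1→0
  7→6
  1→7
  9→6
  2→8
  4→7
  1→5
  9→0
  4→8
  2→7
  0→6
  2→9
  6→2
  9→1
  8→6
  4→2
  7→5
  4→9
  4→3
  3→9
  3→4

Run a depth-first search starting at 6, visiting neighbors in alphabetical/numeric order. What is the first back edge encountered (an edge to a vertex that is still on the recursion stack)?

DFS from 6 (visiting neighbors in alphabetical/numeric order); mark gray on enter, black on exit:
6 gray
  2 gray
    7 gray
      0 gray
        0→6: 6 is gray → back edge
First back edge: 0 → 6.

0→6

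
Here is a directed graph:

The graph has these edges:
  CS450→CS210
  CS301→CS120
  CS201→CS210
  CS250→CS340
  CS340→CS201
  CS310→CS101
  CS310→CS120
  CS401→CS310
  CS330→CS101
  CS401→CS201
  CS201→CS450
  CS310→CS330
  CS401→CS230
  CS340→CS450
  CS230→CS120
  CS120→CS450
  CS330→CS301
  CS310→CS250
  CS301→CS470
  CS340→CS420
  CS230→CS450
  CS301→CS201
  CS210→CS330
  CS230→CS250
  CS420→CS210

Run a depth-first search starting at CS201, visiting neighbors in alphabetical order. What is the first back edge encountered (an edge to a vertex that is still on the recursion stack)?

CS450→CS210

DFS from CS201 (visiting neighbors in alphabetical order); mark gray on enter, black on exit:
CS201 gray
  CS210 gray
    CS330 gray
      CS101 gray
      CS101 black
      CS301 gray
        CS120 gray
          CS450 gray
            CS450→CS210: CS210 is gray → back edge
First back edge: CS450 → CS210.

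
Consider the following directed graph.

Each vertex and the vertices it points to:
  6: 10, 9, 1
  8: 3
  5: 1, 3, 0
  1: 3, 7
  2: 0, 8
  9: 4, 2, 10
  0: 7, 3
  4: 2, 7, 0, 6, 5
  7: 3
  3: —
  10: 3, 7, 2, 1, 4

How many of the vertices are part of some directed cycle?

4

A vertex is on a directed cycle iff it belongs to a strongly connected component of size ≥ 2 (or has a self-loop).
The vertices on cycles are {4, 6, 9, 10} — 4 in total.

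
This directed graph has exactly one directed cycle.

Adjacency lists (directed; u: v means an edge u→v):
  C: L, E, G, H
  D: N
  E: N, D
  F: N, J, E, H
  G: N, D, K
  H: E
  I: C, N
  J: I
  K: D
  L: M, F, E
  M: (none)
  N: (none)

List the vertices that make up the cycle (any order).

DFS with gray/black marking from C:
C gray
  L gray
    M gray
    M black
    F gray
      N gray
      N black
      J gray
        I gray
          I→C: C is gray → back edge
Back edge closes the cycle C → L → F → J → I → C; its vertices are {C, F, I, J, L}.

C, F, I, J, L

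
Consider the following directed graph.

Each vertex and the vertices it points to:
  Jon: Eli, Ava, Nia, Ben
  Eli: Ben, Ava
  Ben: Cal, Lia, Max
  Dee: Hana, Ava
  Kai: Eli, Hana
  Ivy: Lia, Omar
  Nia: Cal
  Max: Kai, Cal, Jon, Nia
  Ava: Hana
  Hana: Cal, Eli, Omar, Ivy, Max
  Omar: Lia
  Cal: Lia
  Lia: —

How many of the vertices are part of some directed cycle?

7

A vertex is on a directed cycle iff it belongs to a strongly connected component of size ≥ 2 (or has a self-loop).
The vertices on cycles are {Ava, Ben, Eli, Jon, Kai, Max, Hana} — 7 in total.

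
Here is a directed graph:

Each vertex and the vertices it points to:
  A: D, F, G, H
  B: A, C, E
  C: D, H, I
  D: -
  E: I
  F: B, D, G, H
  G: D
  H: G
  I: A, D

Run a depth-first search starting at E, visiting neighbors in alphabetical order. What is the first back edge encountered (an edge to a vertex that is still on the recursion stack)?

DFS from E (visiting neighbors in alphabetical order); mark gray on enter, black on exit:
E gray
  I gray
    A gray
      D gray
      D black
      F gray
        B gray
          B→A: A is gray → back edge
First back edge: B → A.

B->A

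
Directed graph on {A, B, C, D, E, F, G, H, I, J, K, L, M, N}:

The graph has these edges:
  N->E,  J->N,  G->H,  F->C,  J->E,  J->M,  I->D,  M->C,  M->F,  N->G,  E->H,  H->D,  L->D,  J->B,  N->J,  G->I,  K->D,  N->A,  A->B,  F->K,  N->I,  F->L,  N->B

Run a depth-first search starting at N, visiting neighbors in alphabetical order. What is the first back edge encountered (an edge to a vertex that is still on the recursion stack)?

DFS from N (visiting neighbors in alphabetical order); mark gray on enter, black on exit:
N gray
  A gray
    B gray
    B black
  A black
  N→B: B black — skip
  E gray
    H gray
      D gray
      D black
    H black
  E black
  G gray
    G→H: H black — skip
    I gray
      I→D: D black — skip
    I black
  G black
  N→I: I black — skip
  J gray
    J→B: B black — skip
    J→E: E black — skip
    M gray
      C gray
      C black
      F gray
        F→C: C black — skip
        K gray
          K→D: D black — skip
        K black
        L gray
          L→D: D black — skip
        L black
      F black
    M black
    J→N: N is gray → back edge
First back edge: J → N.

J→N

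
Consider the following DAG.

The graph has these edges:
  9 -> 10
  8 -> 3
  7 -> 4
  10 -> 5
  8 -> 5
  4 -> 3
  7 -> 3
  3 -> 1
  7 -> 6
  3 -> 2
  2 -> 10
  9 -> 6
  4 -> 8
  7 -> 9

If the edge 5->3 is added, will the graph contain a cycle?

Adding 5→3 creates a cycle iff 3 can already reach 5.
Path from 3: 3 → 2 → 10 → 5.
So 3 → … → 5 → 3 is a cycle.

Yes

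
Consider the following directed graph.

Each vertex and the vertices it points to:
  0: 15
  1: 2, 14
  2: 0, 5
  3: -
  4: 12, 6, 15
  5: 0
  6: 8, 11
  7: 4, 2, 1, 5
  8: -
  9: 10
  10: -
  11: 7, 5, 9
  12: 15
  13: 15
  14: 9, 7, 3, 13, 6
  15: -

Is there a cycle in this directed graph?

Yes

DFS with white/gray/black marking, starting from 1:
1 gray
  2 gray
    0 gray
      15 gray
      15 black
    0 black
    5 gray
      5→0: 0 black — skip
    5 black
  2 black
  14 gray
    9 gray
      10 gray
      10 black
    9 black
    7 gray
      4 gray
        12 gray
          12→15: 15 black — skip
        12 black
        6 gray
          8 gray
          8 black
          11 gray
            11→7: 7 is gray → back edge
Back edge found, so a cycle exists: 7 → 4 → 6 → 11 → 7.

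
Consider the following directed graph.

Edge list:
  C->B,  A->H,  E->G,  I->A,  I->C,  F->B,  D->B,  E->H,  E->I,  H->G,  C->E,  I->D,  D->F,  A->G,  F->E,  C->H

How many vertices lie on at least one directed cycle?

A vertex is on a directed cycle iff it belongs to a strongly connected component of size ≥ 2 (or has a self-loop).
The vertices on cycles are {C, D, E, F, I} — 5 in total.

5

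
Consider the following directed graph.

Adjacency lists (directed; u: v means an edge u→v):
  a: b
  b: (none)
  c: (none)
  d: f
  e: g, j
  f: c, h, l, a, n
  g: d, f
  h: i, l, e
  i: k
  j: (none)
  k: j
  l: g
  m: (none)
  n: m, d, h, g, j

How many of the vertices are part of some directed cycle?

7

A vertex is on a directed cycle iff it belongs to a strongly connected component of size ≥ 2 (or has a self-loop).
The vertices on cycles are {d, e, f, g, h, l, n} — 7 in total.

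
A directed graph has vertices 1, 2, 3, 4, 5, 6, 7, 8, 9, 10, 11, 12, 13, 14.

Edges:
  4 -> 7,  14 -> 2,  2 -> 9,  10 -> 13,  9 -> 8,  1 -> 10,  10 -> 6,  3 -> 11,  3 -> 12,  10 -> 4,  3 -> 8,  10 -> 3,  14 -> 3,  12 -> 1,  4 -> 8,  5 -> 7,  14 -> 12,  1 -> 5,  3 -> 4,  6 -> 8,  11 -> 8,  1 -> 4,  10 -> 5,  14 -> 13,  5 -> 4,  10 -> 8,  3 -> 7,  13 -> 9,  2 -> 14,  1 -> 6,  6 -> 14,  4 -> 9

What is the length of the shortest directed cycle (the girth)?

For each vertex v, BFS finds the shortest path from v back to v.
The shortest such closed walk is 14 → 2 → 14, length 2.

2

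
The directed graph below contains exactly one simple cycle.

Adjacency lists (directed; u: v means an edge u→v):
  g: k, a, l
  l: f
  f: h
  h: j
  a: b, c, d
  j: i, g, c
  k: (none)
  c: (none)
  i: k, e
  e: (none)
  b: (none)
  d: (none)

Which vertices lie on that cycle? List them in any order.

f, g, h, j, l

DFS with gray/black marking from j:
j gray
  i gray
    k gray
    k black
    e gray
    e black
  i black
  g gray
    g→k: k black — skip
    a gray
      b gray
      b black
      c gray
      c black
      d gray
      d black
    a black
    l gray
      f gray
        h gray
          h→j: j is gray → back edge
Back edge closes the cycle j → g → l → f → h → j; its vertices are {f, g, h, j, l}.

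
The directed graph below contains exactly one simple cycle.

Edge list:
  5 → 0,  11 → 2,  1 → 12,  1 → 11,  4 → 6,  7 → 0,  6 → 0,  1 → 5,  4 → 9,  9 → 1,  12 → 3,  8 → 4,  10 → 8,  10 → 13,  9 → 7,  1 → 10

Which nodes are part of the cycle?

1, 4, 8, 9, 10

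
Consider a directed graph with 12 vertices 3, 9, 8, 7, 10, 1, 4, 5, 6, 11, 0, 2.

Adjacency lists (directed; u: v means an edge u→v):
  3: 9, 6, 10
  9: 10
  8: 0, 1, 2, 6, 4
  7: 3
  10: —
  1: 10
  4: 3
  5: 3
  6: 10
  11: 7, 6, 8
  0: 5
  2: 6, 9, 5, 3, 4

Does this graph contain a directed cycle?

DFS with white/gray/black marking, starting from 6:
6 gray
  10 gray
  10 black
6 black
3 gray
  9 gray
    9→10: 10 black — skip
  9 black
  3→6: 6 black — skip
  3→10: 10 black — skip
3 black
8 gray
  0 gray
    5 gray
      5→3: 3 black — skip
    5 black
  0 black
  1 gray
    1→10: 10 black — skip
  1 black
  2 gray
    2→6: 6 black — skip
    2→9: 9 black — skip
    2→5: 5 black — skip
    2→3: 3 black — skip
    4 gray
      4→3: 3 black — skip
    4 black
  2 black
  8→6: 6 black — skip
  8→4: 4 black — skip
8 black
7 gray
  7→3: 3 black — skip
7 black
11 gray
  11→7: 7 black — skip
  11→6: 6 black — skip
  11→8: 8 black — skip
11 black
Every edge goes to a white or black vertex — no back edge, so the graph is acyclic.

No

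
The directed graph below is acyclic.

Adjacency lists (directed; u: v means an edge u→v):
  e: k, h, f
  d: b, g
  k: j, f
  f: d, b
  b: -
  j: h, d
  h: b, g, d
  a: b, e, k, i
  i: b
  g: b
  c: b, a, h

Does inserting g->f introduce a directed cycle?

Adding g→f creates a cycle iff f can already reach g.
Path from f: f → d → g.
So f → … → g → f is a cycle.

Yes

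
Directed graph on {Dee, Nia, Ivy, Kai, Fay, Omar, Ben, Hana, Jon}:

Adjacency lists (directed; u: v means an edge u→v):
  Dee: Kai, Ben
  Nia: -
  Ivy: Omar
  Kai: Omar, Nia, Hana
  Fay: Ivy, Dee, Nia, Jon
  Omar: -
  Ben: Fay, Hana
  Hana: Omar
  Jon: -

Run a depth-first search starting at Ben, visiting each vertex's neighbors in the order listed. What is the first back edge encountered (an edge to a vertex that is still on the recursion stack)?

Dee->Ben

DFS from Ben (visiting each vertex's neighbors in the order listed); mark gray on enter, black on exit:
Ben gray
  Fay gray
    Ivy gray
      Omar gray
      Omar black
    Ivy black
    Dee gray
      Kai gray
        Kai→Omar: Omar black — skip
        Nia gray
        Nia black
        Hana gray
          Hana→Omar: Omar black — skip
        Hana black
      Kai black
      Dee→Ben: Ben is gray → back edge
First back edge: Dee → Ben.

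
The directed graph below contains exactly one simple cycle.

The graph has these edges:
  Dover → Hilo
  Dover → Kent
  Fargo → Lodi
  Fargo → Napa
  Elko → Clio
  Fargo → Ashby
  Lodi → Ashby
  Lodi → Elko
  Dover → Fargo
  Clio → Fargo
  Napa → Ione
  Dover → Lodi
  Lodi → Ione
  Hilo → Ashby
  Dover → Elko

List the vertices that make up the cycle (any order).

Clio, Elko, Lodi, Fargo

DFS with gray/black marking from Elko:
Elko gray
  Clio gray
    Fargo gray
      Lodi gray
        Ashby gray
        Ashby black
        Lodi→Elko: Elko is gray → back edge
Back edge closes the cycle Elko → Clio → Fargo → Lodi → Elko; its vertices are {Clio, Elko, Lodi, Fargo}.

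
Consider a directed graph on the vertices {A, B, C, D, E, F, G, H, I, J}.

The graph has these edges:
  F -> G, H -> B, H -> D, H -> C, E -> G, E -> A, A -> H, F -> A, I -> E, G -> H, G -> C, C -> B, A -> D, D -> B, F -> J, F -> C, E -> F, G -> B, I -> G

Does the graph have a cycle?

No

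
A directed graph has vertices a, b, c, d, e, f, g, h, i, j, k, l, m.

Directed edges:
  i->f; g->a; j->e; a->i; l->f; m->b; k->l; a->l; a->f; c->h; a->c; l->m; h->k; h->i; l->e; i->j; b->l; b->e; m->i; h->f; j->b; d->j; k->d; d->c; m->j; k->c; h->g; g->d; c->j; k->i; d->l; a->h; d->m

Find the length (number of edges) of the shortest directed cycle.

For each vertex v, BFS finds the shortest path from v back to v.
The shortest such closed walk is h → g → a → h, length 3.

3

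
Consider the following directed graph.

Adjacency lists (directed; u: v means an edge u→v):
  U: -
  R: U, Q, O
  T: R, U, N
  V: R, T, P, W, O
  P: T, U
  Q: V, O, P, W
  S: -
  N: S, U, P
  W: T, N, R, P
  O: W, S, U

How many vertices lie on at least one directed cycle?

8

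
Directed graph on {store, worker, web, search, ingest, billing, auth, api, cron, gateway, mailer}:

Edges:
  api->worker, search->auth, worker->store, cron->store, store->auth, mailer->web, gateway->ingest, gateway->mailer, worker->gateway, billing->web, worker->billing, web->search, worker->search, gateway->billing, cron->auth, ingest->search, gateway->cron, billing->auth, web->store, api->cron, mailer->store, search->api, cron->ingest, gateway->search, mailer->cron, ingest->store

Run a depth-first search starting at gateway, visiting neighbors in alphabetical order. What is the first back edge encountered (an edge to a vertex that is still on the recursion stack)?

DFS from gateway (visiting neighbors in alphabetical order); mark gray on enter, black on exit:
gateway gray
  billing gray
    auth gray
    auth black
    web gray
      search gray
        api gray
          cron gray
            cron→auth: auth black — skip
            ingest gray
              ingest→search: search is gray → back edge
First back edge: ingest → search.

ingest->search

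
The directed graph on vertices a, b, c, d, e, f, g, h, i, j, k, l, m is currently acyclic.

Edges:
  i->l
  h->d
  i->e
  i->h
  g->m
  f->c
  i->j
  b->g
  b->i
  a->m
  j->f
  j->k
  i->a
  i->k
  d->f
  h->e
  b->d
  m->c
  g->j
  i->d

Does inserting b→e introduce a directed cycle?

Adding b→e creates a cycle iff e can already reach b.
Explore from e: no path reaches b. The graph stays acyclic.

No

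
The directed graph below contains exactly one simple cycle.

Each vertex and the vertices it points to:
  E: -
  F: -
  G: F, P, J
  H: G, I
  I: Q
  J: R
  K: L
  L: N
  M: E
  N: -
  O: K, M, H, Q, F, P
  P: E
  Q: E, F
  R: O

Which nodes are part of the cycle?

G, H, J, O, R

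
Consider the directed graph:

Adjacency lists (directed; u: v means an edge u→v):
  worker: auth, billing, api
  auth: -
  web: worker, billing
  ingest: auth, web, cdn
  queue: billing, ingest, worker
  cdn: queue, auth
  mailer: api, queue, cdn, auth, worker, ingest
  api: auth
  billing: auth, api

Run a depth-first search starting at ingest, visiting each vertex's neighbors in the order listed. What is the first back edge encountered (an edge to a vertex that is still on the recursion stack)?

DFS from ingest (visiting each vertex's neighbors in the order listed); mark gray on enter, black on exit:
ingest gray
  auth gray
  auth black
  web gray
    worker gray
      worker→auth: auth black — skip
      billing gray
        billing→auth: auth black — skip
        api gray
          api→auth: auth black — skip
        api black
      billing black
      worker→api: api black — skip
    worker black
    web→billing: billing black — skip
  web black
  cdn gray
    queue gray
      queue→billing: billing black — skip
      queue→ingest: ingest is gray → back edge
First back edge: queue → ingest.

queue→ingest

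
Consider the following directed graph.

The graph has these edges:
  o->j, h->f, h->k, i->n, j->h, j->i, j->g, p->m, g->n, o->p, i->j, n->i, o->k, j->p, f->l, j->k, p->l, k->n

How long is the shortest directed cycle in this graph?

For each vertex v, BFS finds the shortest path from v back to v.
The shortest such closed walk is j → i → j, length 2.

2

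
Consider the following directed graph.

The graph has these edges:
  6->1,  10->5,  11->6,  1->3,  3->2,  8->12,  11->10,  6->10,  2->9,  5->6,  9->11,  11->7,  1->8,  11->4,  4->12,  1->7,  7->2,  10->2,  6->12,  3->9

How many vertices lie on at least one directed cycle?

9

A vertex is on a directed cycle iff it belongs to a strongly connected component of size ≥ 2 (or has a self-loop).
The vertices on cycles are {1, 2, 3, 5, 6, 7, 9, 10, 11} — 9 in total.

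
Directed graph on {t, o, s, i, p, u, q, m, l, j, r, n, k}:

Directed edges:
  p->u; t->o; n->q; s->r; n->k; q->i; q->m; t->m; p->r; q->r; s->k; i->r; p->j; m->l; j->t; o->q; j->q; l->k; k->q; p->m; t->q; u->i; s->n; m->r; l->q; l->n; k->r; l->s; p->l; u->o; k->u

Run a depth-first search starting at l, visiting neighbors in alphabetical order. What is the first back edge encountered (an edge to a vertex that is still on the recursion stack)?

m->l

DFS from l (visiting neighbors in alphabetical order); mark gray on enter, black on exit:
l gray
  k gray
    q gray
      i gray
        r gray
        r black
      i black
      m gray
        m→l: l is gray → back edge
First back edge: m → l.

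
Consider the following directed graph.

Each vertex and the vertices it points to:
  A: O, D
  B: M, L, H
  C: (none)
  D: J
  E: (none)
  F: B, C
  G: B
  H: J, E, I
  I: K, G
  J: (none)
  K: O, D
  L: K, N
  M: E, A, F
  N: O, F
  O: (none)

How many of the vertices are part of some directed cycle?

A vertex is on a directed cycle iff it belongs to a strongly connected component of size ≥ 2 (or has a self-loop).
The vertices on cycles are {B, F, G, H, I, L, M, N} — 8 in total.

8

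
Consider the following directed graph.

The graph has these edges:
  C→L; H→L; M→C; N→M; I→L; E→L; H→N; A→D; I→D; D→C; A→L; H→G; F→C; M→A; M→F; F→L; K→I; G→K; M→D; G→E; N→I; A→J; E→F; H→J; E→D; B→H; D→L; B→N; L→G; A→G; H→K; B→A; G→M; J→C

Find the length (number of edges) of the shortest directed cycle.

3

For each vertex v, BFS finds the shortest path from v back to v.
The shortest such closed walk is A → G → M → A, length 3.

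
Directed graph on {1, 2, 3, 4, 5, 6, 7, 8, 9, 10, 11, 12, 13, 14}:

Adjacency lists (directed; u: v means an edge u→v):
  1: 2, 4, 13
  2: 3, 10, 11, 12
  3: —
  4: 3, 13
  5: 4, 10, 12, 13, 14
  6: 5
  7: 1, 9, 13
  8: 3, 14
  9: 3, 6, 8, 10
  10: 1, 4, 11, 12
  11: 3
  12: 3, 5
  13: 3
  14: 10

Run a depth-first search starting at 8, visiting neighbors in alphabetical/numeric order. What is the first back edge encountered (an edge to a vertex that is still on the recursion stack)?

2→10

DFS from 8 (visiting neighbors in alphabetical/numeric order); mark gray on enter, black on exit:
8 gray
  3 gray
  3 black
  14 gray
    10 gray
      1 gray
        2 gray
          2→3: 3 black — skip
          2→10: 10 is gray → back edge
First back edge: 2 → 10.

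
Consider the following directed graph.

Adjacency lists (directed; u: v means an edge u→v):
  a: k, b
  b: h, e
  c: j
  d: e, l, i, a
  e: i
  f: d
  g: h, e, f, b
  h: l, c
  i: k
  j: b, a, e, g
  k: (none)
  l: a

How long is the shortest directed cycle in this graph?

4

For each vertex v, BFS finds the shortest path from v back to v.
The shortest such closed walk is c → j → b → h → c, length 4.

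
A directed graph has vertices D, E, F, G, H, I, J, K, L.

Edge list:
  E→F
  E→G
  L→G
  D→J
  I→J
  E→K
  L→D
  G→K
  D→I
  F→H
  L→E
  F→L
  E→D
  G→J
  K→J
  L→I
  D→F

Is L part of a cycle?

Yes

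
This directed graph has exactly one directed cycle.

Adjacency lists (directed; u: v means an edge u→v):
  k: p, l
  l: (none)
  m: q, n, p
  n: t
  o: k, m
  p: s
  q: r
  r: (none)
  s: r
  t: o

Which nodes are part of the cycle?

m, n, o, t

DFS with gray/black marking from o:
o gray
  k gray
    p gray
      s gray
        r gray
        r black
      s black
    p black
    l gray
    l black
  k black
  m gray
    q gray
      q→r: r black — skip
    q black
    n gray
      t gray
        t→o: o is gray → back edge
Back edge closes the cycle o → m → n → t → o; its vertices are {m, n, o, t}.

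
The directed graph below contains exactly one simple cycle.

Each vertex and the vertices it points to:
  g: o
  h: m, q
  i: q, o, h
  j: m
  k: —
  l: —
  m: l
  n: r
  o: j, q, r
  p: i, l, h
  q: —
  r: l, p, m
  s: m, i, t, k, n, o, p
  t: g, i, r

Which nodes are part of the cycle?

DFS with gray/black marking from p:
p gray
  i gray
    q gray
    q black
    o gray
      j gray
        m gray
          l gray
          l black
        m black
      j black
      o→q: q black — skip
      r gray
        r→l: l black — skip
        r→p: p is gray → back edge
Back edge closes the cycle p → i → o → r → p; its vertices are {i, o, p, r}.

i, o, p, r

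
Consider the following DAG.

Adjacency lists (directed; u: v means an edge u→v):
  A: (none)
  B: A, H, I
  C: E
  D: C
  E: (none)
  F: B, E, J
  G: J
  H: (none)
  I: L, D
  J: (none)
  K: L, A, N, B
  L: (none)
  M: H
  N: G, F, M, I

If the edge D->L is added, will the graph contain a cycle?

Adding D→L creates a cycle iff L can already reach D.
Explore from L: no path reaches D. The graph stays acyclic.

No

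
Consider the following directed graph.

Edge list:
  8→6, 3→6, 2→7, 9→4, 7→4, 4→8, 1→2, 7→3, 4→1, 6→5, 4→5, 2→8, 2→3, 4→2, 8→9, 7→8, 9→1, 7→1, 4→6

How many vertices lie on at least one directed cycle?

6

A vertex is on a directed cycle iff it belongs to a strongly connected component of size ≥ 2 (or has a self-loop).
The vertices on cycles are {1, 2, 4, 7, 8, 9} — 6 in total.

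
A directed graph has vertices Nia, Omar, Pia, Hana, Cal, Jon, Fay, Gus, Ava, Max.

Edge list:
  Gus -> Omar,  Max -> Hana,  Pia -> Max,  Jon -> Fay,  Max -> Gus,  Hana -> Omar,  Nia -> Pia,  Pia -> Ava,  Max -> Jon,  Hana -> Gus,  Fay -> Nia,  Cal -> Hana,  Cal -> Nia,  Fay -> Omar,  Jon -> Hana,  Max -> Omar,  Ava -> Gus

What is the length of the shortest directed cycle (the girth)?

5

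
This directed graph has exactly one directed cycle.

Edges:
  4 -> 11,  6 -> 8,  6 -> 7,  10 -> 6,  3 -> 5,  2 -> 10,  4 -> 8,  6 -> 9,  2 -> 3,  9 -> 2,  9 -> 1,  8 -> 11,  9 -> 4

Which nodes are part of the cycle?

DFS with gray/black marking from 6:
6 gray
  8 gray
    11 gray
    11 black
  8 black
  7 gray
  7 black
  9 gray
    2 gray
      3 gray
        5 gray
        5 black
      3 black
      10 gray
        10→6: 6 is gray → back edge
Back edge closes the cycle 6 → 9 → 2 → 10 → 6; its vertices are {2, 6, 9, 10}.

2, 6, 9, 10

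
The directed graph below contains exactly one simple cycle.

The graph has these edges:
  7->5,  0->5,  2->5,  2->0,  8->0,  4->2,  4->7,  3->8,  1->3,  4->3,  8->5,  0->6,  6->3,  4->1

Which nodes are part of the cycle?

0, 3, 6, 8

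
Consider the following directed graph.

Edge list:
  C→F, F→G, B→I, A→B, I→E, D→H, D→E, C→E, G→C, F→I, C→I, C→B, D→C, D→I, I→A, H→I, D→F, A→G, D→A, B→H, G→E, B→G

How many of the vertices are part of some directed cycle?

A vertex is on a directed cycle iff it belongs to a strongly connected component of size ≥ 2 (or has a self-loop).
The vertices on cycles are {A, B, C, F, G, H, I} — 7 in total.

7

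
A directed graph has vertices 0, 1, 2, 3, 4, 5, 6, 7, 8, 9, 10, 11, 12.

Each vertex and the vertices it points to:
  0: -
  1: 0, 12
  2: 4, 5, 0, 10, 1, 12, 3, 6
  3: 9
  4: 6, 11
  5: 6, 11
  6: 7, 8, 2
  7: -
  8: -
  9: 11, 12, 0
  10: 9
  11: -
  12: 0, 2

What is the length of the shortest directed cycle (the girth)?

For each vertex v, BFS finds the shortest path from v back to v.
The shortest such closed walk is 6 → 2 → 6, length 2.

2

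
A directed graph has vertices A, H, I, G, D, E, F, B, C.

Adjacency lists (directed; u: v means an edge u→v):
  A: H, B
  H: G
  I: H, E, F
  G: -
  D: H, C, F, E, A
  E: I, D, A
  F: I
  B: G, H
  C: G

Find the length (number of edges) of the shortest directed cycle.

For each vertex v, BFS finds the shortest path from v back to v.
The shortest such closed walk is E → I → E, length 2.

2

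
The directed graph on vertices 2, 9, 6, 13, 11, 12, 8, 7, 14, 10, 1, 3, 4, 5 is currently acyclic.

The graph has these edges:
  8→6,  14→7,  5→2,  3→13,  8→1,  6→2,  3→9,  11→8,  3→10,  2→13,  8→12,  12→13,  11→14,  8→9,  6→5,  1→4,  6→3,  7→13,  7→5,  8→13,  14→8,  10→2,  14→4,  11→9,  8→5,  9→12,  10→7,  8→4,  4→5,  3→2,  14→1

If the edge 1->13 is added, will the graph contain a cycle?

No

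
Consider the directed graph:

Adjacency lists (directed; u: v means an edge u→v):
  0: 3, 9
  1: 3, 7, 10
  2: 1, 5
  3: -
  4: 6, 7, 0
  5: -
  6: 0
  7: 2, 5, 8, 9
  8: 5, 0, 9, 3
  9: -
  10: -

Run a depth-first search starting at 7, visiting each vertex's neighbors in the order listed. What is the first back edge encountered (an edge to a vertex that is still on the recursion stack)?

1→7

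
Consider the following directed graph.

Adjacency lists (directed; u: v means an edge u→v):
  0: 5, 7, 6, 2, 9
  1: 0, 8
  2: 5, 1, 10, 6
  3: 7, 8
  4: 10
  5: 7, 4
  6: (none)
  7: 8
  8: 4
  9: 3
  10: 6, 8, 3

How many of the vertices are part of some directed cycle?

8

A vertex is on a directed cycle iff it belongs to a strongly connected component of size ≥ 2 (or has a self-loop).
The vertices on cycles are {0, 1, 2, 3, 4, 7, 8, 10} — 8 in total.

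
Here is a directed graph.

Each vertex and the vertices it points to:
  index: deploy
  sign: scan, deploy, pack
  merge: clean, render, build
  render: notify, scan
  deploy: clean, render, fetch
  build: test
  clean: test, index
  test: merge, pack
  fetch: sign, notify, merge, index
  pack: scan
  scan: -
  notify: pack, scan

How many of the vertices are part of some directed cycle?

8

A vertex is on a directed cycle iff it belongs to a strongly connected component of size ≥ 2 (or has a self-loop).
The vertices on cycles are {sign, test, build, clean, fetch, index, merge, deploy} — 8 in total.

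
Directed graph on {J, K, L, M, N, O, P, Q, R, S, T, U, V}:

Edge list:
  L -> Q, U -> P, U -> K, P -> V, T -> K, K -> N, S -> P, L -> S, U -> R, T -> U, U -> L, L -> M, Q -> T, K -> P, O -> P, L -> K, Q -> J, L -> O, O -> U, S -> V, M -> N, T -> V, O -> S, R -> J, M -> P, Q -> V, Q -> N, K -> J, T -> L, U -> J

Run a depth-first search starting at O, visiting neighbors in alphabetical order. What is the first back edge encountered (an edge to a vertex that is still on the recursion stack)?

L→O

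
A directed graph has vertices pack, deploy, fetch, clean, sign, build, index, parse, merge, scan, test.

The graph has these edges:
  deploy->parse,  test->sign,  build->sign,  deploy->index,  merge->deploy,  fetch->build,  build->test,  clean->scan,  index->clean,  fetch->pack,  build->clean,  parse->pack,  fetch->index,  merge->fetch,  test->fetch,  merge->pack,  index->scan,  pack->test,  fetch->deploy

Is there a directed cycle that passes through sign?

sign lies on a cycle iff there is a path from sign back to itself.
Exploring from sign, it never reaches itself; equivalently, its strongly connected component is a singleton.

No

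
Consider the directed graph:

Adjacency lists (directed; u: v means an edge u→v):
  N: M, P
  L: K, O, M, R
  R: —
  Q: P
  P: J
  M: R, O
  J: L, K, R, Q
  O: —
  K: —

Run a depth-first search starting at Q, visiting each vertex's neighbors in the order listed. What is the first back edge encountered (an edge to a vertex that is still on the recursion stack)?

J->Q

DFS from Q (visiting each vertex's neighbors in the order listed); mark gray on enter, black on exit:
Q gray
  P gray
    J gray
      L gray
        K gray
        K black
        O gray
        O black
        M gray
          R gray
          R black
          M→O: O black — skip
        M black
        L→R: R black — skip
      L black
      J→K: K black — skip
      J→R: R black — skip
      J→Q: Q is gray → back edge
First back edge: J → Q.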